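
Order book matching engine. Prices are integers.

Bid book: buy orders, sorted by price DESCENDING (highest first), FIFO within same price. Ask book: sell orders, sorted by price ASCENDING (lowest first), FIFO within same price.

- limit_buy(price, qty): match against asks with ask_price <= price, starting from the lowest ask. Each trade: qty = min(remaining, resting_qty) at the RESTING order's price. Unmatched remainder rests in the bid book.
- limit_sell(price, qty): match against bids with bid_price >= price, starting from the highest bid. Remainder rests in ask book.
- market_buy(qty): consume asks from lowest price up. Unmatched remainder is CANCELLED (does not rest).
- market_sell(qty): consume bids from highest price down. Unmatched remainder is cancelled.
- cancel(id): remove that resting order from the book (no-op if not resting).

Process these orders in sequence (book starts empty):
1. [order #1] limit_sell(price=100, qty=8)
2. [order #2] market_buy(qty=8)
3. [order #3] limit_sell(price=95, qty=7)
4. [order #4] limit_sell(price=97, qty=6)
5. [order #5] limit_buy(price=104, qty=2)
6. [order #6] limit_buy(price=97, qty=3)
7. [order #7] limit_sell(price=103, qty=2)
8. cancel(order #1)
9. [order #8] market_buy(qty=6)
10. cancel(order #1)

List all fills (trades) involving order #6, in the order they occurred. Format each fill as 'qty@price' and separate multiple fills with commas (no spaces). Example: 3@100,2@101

Answer: 3@95

Derivation:
After op 1 [order #1] limit_sell(price=100, qty=8): fills=none; bids=[-] asks=[#1:8@100]
After op 2 [order #2] market_buy(qty=8): fills=#2x#1:8@100; bids=[-] asks=[-]
After op 3 [order #3] limit_sell(price=95, qty=7): fills=none; bids=[-] asks=[#3:7@95]
After op 4 [order #4] limit_sell(price=97, qty=6): fills=none; bids=[-] asks=[#3:7@95 #4:6@97]
After op 5 [order #5] limit_buy(price=104, qty=2): fills=#5x#3:2@95; bids=[-] asks=[#3:5@95 #4:6@97]
After op 6 [order #6] limit_buy(price=97, qty=3): fills=#6x#3:3@95; bids=[-] asks=[#3:2@95 #4:6@97]
After op 7 [order #7] limit_sell(price=103, qty=2): fills=none; bids=[-] asks=[#3:2@95 #4:6@97 #7:2@103]
After op 8 cancel(order #1): fills=none; bids=[-] asks=[#3:2@95 #4:6@97 #7:2@103]
After op 9 [order #8] market_buy(qty=6): fills=#8x#3:2@95 #8x#4:4@97; bids=[-] asks=[#4:2@97 #7:2@103]
After op 10 cancel(order #1): fills=none; bids=[-] asks=[#4:2@97 #7:2@103]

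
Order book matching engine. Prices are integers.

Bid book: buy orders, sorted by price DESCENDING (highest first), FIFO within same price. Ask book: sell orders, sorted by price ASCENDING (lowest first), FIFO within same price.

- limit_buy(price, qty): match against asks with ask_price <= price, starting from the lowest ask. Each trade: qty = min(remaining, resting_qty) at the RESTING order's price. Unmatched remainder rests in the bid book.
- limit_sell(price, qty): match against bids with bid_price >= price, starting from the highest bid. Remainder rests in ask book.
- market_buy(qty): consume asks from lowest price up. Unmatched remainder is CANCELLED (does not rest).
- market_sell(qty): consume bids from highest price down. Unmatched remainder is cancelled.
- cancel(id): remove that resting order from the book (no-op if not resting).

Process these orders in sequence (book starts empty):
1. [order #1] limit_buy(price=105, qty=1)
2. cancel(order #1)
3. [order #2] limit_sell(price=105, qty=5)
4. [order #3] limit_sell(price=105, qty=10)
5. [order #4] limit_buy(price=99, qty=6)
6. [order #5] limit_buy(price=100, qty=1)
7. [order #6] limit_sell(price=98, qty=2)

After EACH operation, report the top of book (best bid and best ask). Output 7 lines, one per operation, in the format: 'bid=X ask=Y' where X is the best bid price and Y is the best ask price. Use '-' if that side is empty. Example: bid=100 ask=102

Answer: bid=105 ask=-
bid=- ask=-
bid=- ask=105
bid=- ask=105
bid=99 ask=105
bid=100 ask=105
bid=99 ask=105

Derivation:
After op 1 [order #1] limit_buy(price=105, qty=1): fills=none; bids=[#1:1@105] asks=[-]
After op 2 cancel(order #1): fills=none; bids=[-] asks=[-]
After op 3 [order #2] limit_sell(price=105, qty=5): fills=none; bids=[-] asks=[#2:5@105]
After op 4 [order #3] limit_sell(price=105, qty=10): fills=none; bids=[-] asks=[#2:5@105 #3:10@105]
After op 5 [order #4] limit_buy(price=99, qty=6): fills=none; bids=[#4:6@99] asks=[#2:5@105 #3:10@105]
After op 6 [order #5] limit_buy(price=100, qty=1): fills=none; bids=[#5:1@100 #4:6@99] asks=[#2:5@105 #3:10@105]
After op 7 [order #6] limit_sell(price=98, qty=2): fills=#5x#6:1@100 #4x#6:1@99; bids=[#4:5@99] asks=[#2:5@105 #3:10@105]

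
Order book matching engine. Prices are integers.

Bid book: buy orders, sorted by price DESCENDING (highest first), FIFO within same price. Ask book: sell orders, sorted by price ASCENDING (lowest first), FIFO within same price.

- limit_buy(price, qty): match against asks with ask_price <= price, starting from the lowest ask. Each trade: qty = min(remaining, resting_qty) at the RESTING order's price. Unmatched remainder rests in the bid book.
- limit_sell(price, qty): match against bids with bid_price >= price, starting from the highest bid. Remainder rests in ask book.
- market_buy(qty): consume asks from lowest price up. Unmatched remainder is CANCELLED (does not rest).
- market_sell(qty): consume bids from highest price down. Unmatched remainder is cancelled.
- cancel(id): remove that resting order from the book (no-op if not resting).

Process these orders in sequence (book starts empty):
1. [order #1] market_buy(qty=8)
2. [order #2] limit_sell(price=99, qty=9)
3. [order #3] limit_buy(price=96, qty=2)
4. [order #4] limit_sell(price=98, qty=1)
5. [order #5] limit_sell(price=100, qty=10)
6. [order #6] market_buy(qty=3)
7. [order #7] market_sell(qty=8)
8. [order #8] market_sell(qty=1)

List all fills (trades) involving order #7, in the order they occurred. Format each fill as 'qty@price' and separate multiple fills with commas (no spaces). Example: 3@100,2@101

After op 1 [order #1] market_buy(qty=8): fills=none; bids=[-] asks=[-]
After op 2 [order #2] limit_sell(price=99, qty=9): fills=none; bids=[-] asks=[#2:9@99]
After op 3 [order #3] limit_buy(price=96, qty=2): fills=none; bids=[#3:2@96] asks=[#2:9@99]
After op 4 [order #4] limit_sell(price=98, qty=1): fills=none; bids=[#3:2@96] asks=[#4:1@98 #2:9@99]
After op 5 [order #5] limit_sell(price=100, qty=10): fills=none; bids=[#3:2@96] asks=[#4:1@98 #2:9@99 #5:10@100]
After op 6 [order #6] market_buy(qty=3): fills=#6x#4:1@98 #6x#2:2@99; bids=[#3:2@96] asks=[#2:7@99 #5:10@100]
After op 7 [order #7] market_sell(qty=8): fills=#3x#7:2@96; bids=[-] asks=[#2:7@99 #5:10@100]
After op 8 [order #8] market_sell(qty=1): fills=none; bids=[-] asks=[#2:7@99 #5:10@100]

Answer: 2@96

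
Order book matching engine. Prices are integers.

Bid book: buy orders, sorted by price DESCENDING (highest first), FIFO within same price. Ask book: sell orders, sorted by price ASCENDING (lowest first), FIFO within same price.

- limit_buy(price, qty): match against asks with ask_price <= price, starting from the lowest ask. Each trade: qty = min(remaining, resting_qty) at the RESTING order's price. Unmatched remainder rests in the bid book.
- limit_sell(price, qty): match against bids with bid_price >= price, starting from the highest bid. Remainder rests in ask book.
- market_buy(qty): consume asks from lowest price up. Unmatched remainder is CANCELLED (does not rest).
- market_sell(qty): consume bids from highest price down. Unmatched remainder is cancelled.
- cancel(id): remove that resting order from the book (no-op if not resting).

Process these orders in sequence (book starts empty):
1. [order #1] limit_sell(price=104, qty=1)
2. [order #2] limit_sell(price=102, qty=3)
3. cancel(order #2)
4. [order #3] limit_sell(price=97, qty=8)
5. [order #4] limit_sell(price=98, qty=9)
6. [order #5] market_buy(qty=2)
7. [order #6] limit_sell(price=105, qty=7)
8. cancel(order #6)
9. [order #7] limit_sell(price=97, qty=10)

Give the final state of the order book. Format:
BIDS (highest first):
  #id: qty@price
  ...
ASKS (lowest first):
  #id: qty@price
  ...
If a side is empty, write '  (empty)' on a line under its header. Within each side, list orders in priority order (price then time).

After op 1 [order #1] limit_sell(price=104, qty=1): fills=none; bids=[-] asks=[#1:1@104]
After op 2 [order #2] limit_sell(price=102, qty=3): fills=none; bids=[-] asks=[#2:3@102 #1:1@104]
After op 3 cancel(order #2): fills=none; bids=[-] asks=[#1:1@104]
After op 4 [order #3] limit_sell(price=97, qty=8): fills=none; bids=[-] asks=[#3:8@97 #1:1@104]
After op 5 [order #4] limit_sell(price=98, qty=9): fills=none; bids=[-] asks=[#3:8@97 #4:9@98 #1:1@104]
After op 6 [order #5] market_buy(qty=2): fills=#5x#3:2@97; bids=[-] asks=[#3:6@97 #4:9@98 #1:1@104]
After op 7 [order #6] limit_sell(price=105, qty=7): fills=none; bids=[-] asks=[#3:6@97 #4:9@98 #1:1@104 #6:7@105]
After op 8 cancel(order #6): fills=none; bids=[-] asks=[#3:6@97 #4:9@98 #1:1@104]
After op 9 [order #7] limit_sell(price=97, qty=10): fills=none; bids=[-] asks=[#3:6@97 #7:10@97 #4:9@98 #1:1@104]

Answer: BIDS (highest first):
  (empty)
ASKS (lowest first):
  #3: 6@97
  #7: 10@97
  #4: 9@98
  #1: 1@104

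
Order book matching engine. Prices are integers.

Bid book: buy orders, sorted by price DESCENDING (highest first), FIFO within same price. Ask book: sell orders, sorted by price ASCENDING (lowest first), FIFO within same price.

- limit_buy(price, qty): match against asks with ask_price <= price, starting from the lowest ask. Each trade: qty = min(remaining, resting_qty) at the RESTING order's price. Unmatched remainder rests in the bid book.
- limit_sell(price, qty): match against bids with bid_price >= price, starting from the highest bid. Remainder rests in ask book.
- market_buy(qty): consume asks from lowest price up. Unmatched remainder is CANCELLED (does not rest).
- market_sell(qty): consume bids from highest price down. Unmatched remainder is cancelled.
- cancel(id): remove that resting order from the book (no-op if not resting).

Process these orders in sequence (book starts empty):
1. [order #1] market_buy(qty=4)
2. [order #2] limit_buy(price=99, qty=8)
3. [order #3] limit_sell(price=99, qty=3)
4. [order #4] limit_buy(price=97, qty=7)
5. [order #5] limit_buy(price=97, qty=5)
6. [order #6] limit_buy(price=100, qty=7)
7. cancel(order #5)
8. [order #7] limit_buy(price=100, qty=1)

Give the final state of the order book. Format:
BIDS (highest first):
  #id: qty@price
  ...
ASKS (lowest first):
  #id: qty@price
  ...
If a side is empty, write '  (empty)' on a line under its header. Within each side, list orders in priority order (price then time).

After op 1 [order #1] market_buy(qty=4): fills=none; bids=[-] asks=[-]
After op 2 [order #2] limit_buy(price=99, qty=8): fills=none; bids=[#2:8@99] asks=[-]
After op 3 [order #3] limit_sell(price=99, qty=3): fills=#2x#3:3@99; bids=[#2:5@99] asks=[-]
After op 4 [order #4] limit_buy(price=97, qty=7): fills=none; bids=[#2:5@99 #4:7@97] asks=[-]
After op 5 [order #5] limit_buy(price=97, qty=5): fills=none; bids=[#2:5@99 #4:7@97 #5:5@97] asks=[-]
After op 6 [order #6] limit_buy(price=100, qty=7): fills=none; bids=[#6:7@100 #2:5@99 #4:7@97 #5:5@97] asks=[-]
After op 7 cancel(order #5): fills=none; bids=[#6:7@100 #2:5@99 #4:7@97] asks=[-]
After op 8 [order #7] limit_buy(price=100, qty=1): fills=none; bids=[#6:7@100 #7:1@100 #2:5@99 #4:7@97] asks=[-]

Answer: BIDS (highest first):
  #6: 7@100
  #7: 1@100
  #2: 5@99
  #4: 7@97
ASKS (lowest first):
  (empty)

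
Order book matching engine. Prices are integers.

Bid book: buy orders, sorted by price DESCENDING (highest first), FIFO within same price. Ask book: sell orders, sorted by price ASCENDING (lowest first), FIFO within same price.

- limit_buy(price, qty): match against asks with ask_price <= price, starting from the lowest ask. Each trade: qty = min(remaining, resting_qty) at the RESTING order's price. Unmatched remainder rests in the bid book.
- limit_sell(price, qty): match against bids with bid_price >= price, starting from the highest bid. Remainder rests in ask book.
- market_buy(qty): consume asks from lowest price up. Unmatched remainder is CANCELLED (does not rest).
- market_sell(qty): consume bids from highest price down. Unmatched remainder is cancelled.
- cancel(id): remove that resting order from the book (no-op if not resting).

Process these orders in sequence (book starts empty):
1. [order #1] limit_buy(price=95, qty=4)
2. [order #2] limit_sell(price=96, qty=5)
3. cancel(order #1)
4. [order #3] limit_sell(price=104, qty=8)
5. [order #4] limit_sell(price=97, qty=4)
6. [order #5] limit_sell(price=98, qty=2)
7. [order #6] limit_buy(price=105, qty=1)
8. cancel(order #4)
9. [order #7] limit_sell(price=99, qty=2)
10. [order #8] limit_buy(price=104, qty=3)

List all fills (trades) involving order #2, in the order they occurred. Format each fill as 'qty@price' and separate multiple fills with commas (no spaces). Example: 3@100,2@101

Answer: 1@96,3@96

Derivation:
After op 1 [order #1] limit_buy(price=95, qty=4): fills=none; bids=[#1:4@95] asks=[-]
After op 2 [order #2] limit_sell(price=96, qty=5): fills=none; bids=[#1:4@95] asks=[#2:5@96]
After op 3 cancel(order #1): fills=none; bids=[-] asks=[#2:5@96]
After op 4 [order #3] limit_sell(price=104, qty=8): fills=none; bids=[-] asks=[#2:5@96 #3:8@104]
After op 5 [order #4] limit_sell(price=97, qty=4): fills=none; bids=[-] asks=[#2:5@96 #4:4@97 #3:8@104]
After op 6 [order #5] limit_sell(price=98, qty=2): fills=none; bids=[-] asks=[#2:5@96 #4:4@97 #5:2@98 #3:8@104]
After op 7 [order #6] limit_buy(price=105, qty=1): fills=#6x#2:1@96; bids=[-] asks=[#2:4@96 #4:4@97 #5:2@98 #3:8@104]
After op 8 cancel(order #4): fills=none; bids=[-] asks=[#2:4@96 #5:2@98 #3:8@104]
After op 9 [order #7] limit_sell(price=99, qty=2): fills=none; bids=[-] asks=[#2:4@96 #5:2@98 #7:2@99 #3:8@104]
After op 10 [order #8] limit_buy(price=104, qty=3): fills=#8x#2:3@96; bids=[-] asks=[#2:1@96 #5:2@98 #7:2@99 #3:8@104]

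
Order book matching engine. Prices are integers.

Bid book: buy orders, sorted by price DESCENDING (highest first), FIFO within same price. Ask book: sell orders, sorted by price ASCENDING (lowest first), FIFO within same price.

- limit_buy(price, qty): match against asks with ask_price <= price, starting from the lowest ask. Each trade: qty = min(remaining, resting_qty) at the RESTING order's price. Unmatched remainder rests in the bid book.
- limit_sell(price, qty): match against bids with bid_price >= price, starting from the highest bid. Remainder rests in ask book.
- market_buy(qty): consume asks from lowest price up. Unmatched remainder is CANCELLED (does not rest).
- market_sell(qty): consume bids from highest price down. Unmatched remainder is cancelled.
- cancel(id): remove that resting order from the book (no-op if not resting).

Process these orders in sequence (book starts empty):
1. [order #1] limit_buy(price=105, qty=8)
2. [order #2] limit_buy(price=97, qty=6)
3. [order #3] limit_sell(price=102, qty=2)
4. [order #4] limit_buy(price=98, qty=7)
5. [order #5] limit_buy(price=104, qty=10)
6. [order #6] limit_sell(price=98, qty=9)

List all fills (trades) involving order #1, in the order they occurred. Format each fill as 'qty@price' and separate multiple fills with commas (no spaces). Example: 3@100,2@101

Answer: 2@105,6@105

Derivation:
After op 1 [order #1] limit_buy(price=105, qty=8): fills=none; bids=[#1:8@105] asks=[-]
After op 2 [order #2] limit_buy(price=97, qty=6): fills=none; bids=[#1:8@105 #2:6@97] asks=[-]
After op 3 [order #3] limit_sell(price=102, qty=2): fills=#1x#3:2@105; bids=[#1:6@105 #2:6@97] asks=[-]
After op 4 [order #4] limit_buy(price=98, qty=7): fills=none; bids=[#1:6@105 #4:7@98 #2:6@97] asks=[-]
After op 5 [order #5] limit_buy(price=104, qty=10): fills=none; bids=[#1:6@105 #5:10@104 #4:7@98 #2:6@97] asks=[-]
After op 6 [order #6] limit_sell(price=98, qty=9): fills=#1x#6:6@105 #5x#6:3@104; bids=[#5:7@104 #4:7@98 #2:6@97] asks=[-]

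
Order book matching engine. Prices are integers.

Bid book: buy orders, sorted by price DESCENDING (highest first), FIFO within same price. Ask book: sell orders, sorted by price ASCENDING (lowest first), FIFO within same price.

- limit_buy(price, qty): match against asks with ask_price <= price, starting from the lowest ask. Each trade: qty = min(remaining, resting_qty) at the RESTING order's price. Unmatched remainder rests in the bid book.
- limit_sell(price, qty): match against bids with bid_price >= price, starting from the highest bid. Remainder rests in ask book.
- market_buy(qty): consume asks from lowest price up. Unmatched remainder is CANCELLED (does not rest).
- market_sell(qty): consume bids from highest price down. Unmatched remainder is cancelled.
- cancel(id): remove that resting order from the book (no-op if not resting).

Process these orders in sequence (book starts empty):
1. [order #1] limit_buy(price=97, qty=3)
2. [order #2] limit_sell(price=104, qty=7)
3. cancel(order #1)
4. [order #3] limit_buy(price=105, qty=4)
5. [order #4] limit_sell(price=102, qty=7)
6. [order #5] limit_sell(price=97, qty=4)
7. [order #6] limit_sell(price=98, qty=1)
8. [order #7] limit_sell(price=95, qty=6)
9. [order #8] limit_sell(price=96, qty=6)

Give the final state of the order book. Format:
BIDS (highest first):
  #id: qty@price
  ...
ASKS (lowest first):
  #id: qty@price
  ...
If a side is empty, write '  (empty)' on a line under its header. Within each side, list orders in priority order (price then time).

After op 1 [order #1] limit_buy(price=97, qty=3): fills=none; bids=[#1:3@97] asks=[-]
After op 2 [order #2] limit_sell(price=104, qty=7): fills=none; bids=[#1:3@97] asks=[#2:7@104]
After op 3 cancel(order #1): fills=none; bids=[-] asks=[#2:7@104]
After op 4 [order #3] limit_buy(price=105, qty=4): fills=#3x#2:4@104; bids=[-] asks=[#2:3@104]
After op 5 [order #4] limit_sell(price=102, qty=7): fills=none; bids=[-] asks=[#4:7@102 #2:3@104]
After op 6 [order #5] limit_sell(price=97, qty=4): fills=none; bids=[-] asks=[#5:4@97 #4:7@102 #2:3@104]
After op 7 [order #6] limit_sell(price=98, qty=1): fills=none; bids=[-] asks=[#5:4@97 #6:1@98 #4:7@102 #2:3@104]
After op 8 [order #7] limit_sell(price=95, qty=6): fills=none; bids=[-] asks=[#7:6@95 #5:4@97 #6:1@98 #4:7@102 #2:3@104]
After op 9 [order #8] limit_sell(price=96, qty=6): fills=none; bids=[-] asks=[#7:6@95 #8:6@96 #5:4@97 #6:1@98 #4:7@102 #2:3@104]

Answer: BIDS (highest first):
  (empty)
ASKS (lowest first):
  #7: 6@95
  #8: 6@96
  #5: 4@97
  #6: 1@98
  #4: 7@102
  #2: 3@104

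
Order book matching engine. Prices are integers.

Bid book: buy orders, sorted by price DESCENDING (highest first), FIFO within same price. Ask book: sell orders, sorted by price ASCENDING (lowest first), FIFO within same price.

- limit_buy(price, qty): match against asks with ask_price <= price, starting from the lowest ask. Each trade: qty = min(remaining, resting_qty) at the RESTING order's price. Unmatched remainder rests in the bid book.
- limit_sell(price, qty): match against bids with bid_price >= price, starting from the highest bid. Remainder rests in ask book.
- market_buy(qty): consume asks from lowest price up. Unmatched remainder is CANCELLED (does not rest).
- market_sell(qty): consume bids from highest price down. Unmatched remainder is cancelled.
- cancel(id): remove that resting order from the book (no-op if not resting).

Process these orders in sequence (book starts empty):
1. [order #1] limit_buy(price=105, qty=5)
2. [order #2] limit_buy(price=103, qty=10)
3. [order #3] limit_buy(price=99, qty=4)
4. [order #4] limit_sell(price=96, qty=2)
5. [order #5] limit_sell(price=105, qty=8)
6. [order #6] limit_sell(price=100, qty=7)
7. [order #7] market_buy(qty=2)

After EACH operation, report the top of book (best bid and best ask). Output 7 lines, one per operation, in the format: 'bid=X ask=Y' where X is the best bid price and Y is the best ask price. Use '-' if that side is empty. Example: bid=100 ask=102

Answer: bid=105 ask=-
bid=105 ask=-
bid=105 ask=-
bid=105 ask=-
bid=103 ask=105
bid=103 ask=105
bid=103 ask=105

Derivation:
After op 1 [order #1] limit_buy(price=105, qty=5): fills=none; bids=[#1:5@105] asks=[-]
After op 2 [order #2] limit_buy(price=103, qty=10): fills=none; bids=[#1:5@105 #2:10@103] asks=[-]
After op 3 [order #3] limit_buy(price=99, qty=4): fills=none; bids=[#1:5@105 #2:10@103 #3:4@99] asks=[-]
After op 4 [order #4] limit_sell(price=96, qty=2): fills=#1x#4:2@105; bids=[#1:3@105 #2:10@103 #3:4@99] asks=[-]
After op 5 [order #5] limit_sell(price=105, qty=8): fills=#1x#5:3@105; bids=[#2:10@103 #3:4@99] asks=[#5:5@105]
After op 6 [order #6] limit_sell(price=100, qty=7): fills=#2x#6:7@103; bids=[#2:3@103 #3:4@99] asks=[#5:5@105]
After op 7 [order #7] market_buy(qty=2): fills=#7x#5:2@105; bids=[#2:3@103 #3:4@99] asks=[#5:3@105]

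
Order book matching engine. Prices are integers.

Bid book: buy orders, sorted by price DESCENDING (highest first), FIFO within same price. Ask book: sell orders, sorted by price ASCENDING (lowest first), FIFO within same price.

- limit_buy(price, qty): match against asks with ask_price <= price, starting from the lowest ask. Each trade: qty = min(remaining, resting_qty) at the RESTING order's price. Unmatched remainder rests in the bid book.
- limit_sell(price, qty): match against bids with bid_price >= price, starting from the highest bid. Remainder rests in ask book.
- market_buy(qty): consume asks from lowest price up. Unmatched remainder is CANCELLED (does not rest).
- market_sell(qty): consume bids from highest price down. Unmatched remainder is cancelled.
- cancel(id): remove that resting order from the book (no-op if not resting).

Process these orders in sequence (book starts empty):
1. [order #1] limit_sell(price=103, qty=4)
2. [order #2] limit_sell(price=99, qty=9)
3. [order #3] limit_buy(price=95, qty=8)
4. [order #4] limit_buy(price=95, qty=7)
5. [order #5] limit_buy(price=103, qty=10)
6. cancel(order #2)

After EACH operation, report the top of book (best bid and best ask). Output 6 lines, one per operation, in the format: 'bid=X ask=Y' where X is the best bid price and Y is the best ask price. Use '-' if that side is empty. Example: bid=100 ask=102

After op 1 [order #1] limit_sell(price=103, qty=4): fills=none; bids=[-] asks=[#1:4@103]
After op 2 [order #2] limit_sell(price=99, qty=9): fills=none; bids=[-] asks=[#2:9@99 #1:4@103]
After op 3 [order #3] limit_buy(price=95, qty=8): fills=none; bids=[#3:8@95] asks=[#2:9@99 #1:4@103]
After op 4 [order #4] limit_buy(price=95, qty=7): fills=none; bids=[#3:8@95 #4:7@95] asks=[#2:9@99 #1:4@103]
After op 5 [order #5] limit_buy(price=103, qty=10): fills=#5x#2:9@99 #5x#1:1@103; bids=[#3:8@95 #4:7@95] asks=[#1:3@103]
After op 6 cancel(order #2): fills=none; bids=[#3:8@95 #4:7@95] asks=[#1:3@103]

Answer: bid=- ask=103
bid=- ask=99
bid=95 ask=99
bid=95 ask=99
bid=95 ask=103
bid=95 ask=103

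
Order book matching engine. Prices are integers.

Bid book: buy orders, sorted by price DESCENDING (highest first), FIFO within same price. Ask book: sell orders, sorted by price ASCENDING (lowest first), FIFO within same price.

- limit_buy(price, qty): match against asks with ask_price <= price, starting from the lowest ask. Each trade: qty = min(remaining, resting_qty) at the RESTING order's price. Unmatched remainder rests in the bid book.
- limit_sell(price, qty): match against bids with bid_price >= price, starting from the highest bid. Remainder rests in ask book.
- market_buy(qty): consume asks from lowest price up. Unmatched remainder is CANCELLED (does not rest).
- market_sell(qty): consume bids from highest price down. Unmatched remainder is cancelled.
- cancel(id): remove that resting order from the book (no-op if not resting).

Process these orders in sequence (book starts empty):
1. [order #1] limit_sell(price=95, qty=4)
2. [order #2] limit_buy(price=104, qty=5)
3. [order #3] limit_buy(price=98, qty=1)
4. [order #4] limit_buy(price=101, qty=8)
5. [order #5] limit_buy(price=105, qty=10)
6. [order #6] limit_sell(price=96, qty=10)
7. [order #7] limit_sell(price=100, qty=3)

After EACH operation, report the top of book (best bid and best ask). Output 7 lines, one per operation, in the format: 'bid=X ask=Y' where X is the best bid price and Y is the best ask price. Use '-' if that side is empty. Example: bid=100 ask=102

Answer: bid=- ask=95
bid=104 ask=-
bid=104 ask=-
bid=104 ask=-
bid=105 ask=-
bid=104 ask=-
bid=101 ask=-

Derivation:
After op 1 [order #1] limit_sell(price=95, qty=4): fills=none; bids=[-] asks=[#1:4@95]
After op 2 [order #2] limit_buy(price=104, qty=5): fills=#2x#1:4@95; bids=[#2:1@104] asks=[-]
After op 3 [order #3] limit_buy(price=98, qty=1): fills=none; bids=[#2:1@104 #3:1@98] asks=[-]
After op 4 [order #4] limit_buy(price=101, qty=8): fills=none; bids=[#2:1@104 #4:8@101 #3:1@98] asks=[-]
After op 5 [order #5] limit_buy(price=105, qty=10): fills=none; bids=[#5:10@105 #2:1@104 #4:8@101 #3:1@98] asks=[-]
After op 6 [order #6] limit_sell(price=96, qty=10): fills=#5x#6:10@105; bids=[#2:1@104 #4:8@101 #3:1@98] asks=[-]
After op 7 [order #7] limit_sell(price=100, qty=3): fills=#2x#7:1@104 #4x#7:2@101; bids=[#4:6@101 #3:1@98] asks=[-]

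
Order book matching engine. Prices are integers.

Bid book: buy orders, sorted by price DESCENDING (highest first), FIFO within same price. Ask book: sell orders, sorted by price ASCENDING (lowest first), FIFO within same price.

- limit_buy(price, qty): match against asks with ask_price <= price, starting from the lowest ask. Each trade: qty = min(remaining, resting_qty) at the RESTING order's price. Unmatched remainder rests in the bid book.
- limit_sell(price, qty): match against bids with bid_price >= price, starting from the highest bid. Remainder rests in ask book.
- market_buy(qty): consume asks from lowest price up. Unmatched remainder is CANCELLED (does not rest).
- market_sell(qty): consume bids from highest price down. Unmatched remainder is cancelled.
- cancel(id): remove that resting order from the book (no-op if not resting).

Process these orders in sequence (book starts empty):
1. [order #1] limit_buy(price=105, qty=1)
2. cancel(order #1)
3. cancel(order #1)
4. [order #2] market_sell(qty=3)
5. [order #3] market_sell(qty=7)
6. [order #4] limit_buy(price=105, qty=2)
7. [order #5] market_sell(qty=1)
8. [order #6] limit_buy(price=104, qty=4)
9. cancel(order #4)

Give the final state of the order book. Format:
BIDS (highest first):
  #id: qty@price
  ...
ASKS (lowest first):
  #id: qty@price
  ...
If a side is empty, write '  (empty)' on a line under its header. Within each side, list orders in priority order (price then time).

After op 1 [order #1] limit_buy(price=105, qty=1): fills=none; bids=[#1:1@105] asks=[-]
After op 2 cancel(order #1): fills=none; bids=[-] asks=[-]
After op 3 cancel(order #1): fills=none; bids=[-] asks=[-]
After op 4 [order #2] market_sell(qty=3): fills=none; bids=[-] asks=[-]
After op 5 [order #3] market_sell(qty=7): fills=none; bids=[-] asks=[-]
After op 6 [order #4] limit_buy(price=105, qty=2): fills=none; bids=[#4:2@105] asks=[-]
After op 7 [order #5] market_sell(qty=1): fills=#4x#5:1@105; bids=[#4:1@105] asks=[-]
After op 8 [order #6] limit_buy(price=104, qty=4): fills=none; bids=[#4:1@105 #6:4@104] asks=[-]
After op 9 cancel(order #4): fills=none; bids=[#6:4@104] asks=[-]

Answer: BIDS (highest first):
  #6: 4@104
ASKS (lowest first):
  (empty)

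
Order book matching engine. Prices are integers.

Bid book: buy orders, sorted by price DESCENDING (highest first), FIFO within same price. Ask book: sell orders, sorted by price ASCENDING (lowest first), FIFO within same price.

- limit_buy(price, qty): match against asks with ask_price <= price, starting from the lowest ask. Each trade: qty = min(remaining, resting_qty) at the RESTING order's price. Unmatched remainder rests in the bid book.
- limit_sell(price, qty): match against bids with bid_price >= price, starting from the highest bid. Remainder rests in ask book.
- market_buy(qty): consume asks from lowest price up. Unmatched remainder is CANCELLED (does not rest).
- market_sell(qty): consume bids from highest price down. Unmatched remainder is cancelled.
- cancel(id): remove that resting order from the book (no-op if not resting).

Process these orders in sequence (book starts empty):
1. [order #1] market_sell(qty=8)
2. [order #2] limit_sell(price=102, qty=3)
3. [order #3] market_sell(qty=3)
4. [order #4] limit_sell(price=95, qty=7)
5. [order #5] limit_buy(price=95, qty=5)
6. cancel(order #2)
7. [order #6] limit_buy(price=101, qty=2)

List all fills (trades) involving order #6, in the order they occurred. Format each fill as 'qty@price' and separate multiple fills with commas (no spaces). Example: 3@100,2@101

Answer: 2@95

Derivation:
After op 1 [order #1] market_sell(qty=8): fills=none; bids=[-] asks=[-]
After op 2 [order #2] limit_sell(price=102, qty=3): fills=none; bids=[-] asks=[#2:3@102]
After op 3 [order #3] market_sell(qty=3): fills=none; bids=[-] asks=[#2:3@102]
After op 4 [order #4] limit_sell(price=95, qty=7): fills=none; bids=[-] asks=[#4:7@95 #2:3@102]
After op 5 [order #5] limit_buy(price=95, qty=5): fills=#5x#4:5@95; bids=[-] asks=[#4:2@95 #2:3@102]
After op 6 cancel(order #2): fills=none; bids=[-] asks=[#4:2@95]
After op 7 [order #6] limit_buy(price=101, qty=2): fills=#6x#4:2@95; bids=[-] asks=[-]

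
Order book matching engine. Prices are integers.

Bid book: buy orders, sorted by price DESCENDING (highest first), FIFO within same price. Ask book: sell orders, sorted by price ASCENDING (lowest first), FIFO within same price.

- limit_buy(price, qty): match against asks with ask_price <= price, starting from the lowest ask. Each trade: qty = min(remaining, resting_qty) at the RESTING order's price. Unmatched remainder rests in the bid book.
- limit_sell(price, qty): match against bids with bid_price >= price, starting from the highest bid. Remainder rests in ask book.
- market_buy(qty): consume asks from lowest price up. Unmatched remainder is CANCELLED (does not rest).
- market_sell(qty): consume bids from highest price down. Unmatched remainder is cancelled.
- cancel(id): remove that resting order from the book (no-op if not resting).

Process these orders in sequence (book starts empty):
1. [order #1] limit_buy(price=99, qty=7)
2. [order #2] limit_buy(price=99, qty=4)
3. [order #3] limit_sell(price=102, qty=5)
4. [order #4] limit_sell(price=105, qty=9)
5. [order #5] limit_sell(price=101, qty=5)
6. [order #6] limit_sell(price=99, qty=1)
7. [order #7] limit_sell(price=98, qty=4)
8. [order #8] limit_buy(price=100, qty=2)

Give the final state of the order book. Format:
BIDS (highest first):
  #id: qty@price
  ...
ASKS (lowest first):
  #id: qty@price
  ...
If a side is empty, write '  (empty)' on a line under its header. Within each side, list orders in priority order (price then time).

Answer: BIDS (highest first):
  #8: 2@100
  #1: 2@99
  #2: 4@99
ASKS (lowest first):
  #5: 5@101
  #3: 5@102
  #4: 9@105

Derivation:
After op 1 [order #1] limit_buy(price=99, qty=7): fills=none; bids=[#1:7@99] asks=[-]
After op 2 [order #2] limit_buy(price=99, qty=4): fills=none; bids=[#1:7@99 #2:4@99] asks=[-]
After op 3 [order #3] limit_sell(price=102, qty=5): fills=none; bids=[#1:7@99 #2:4@99] asks=[#3:5@102]
After op 4 [order #4] limit_sell(price=105, qty=9): fills=none; bids=[#1:7@99 #2:4@99] asks=[#3:5@102 #4:9@105]
After op 5 [order #5] limit_sell(price=101, qty=5): fills=none; bids=[#1:7@99 #2:4@99] asks=[#5:5@101 #3:5@102 #4:9@105]
After op 6 [order #6] limit_sell(price=99, qty=1): fills=#1x#6:1@99; bids=[#1:6@99 #2:4@99] asks=[#5:5@101 #3:5@102 #4:9@105]
After op 7 [order #7] limit_sell(price=98, qty=4): fills=#1x#7:4@99; bids=[#1:2@99 #2:4@99] asks=[#5:5@101 #3:5@102 #4:9@105]
After op 8 [order #8] limit_buy(price=100, qty=2): fills=none; bids=[#8:2@100 #1:2@99 #2:4@99] asks=[#5:5@101 #3:5@102 #4:9@105]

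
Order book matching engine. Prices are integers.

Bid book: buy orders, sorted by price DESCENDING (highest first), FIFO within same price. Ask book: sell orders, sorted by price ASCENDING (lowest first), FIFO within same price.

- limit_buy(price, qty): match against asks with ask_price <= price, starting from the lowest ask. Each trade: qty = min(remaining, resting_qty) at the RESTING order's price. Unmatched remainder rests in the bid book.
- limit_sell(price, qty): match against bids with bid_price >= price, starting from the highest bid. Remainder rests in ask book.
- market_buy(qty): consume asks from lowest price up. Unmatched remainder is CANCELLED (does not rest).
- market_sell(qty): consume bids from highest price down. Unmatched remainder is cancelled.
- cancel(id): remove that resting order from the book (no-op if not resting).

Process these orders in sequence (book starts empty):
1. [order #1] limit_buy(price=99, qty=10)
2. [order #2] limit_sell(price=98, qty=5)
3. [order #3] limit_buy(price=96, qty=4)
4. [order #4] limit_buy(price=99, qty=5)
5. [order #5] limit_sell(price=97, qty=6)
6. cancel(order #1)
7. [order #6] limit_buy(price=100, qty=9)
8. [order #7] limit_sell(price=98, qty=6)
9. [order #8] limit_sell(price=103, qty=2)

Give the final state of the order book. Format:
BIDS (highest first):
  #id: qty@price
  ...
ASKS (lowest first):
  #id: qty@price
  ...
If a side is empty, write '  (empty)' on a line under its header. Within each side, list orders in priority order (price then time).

After op 1 [order #1] limit_buy(price=99, qty=10): fills=none; bids=[#1:10@99] asks=[-]
After op 2 [order #2] limit_sell(price=98, qty=5): fills=#1x#2:5@99; bids=[#1:5@99] asks=[-]
After op 3 [order #3] limit_buy(price=96, qty=4): fills=none; bids=[#1:5@99 #3:4@96] asks=[-]
After op 4 [order #4] limit_buy(price=99, qty=5): fills=none; bids=[#1:5@99 #4:5@99 #3:4@96] asks=[-]
After op 5 [order #5] limit_sell(price=97, qty=6): fills=#1x#5:5@99 #4x#5:1@99; bids=[#4:4@99 #3:4@96] asks=[-]
After op 6 cancel(order #1): fills=none; bids=[#4:4@99 #3:4@96] asks=[-]
After op 7 [order #6] limit_buy(price=100, qty=9): fills=none; bids=[#6:9@100 #4:4@99 #3:4@96] asks=[-]
After op 8 [order #7] limit_sell(price=98, qty=6): fills=#6x#7:6@100; bids=[#6:3@100 #4:4@99 #3:4@96] asks=[-]
After op 9 [order #8] limit_sell(price=103, qty=2): fills=none; bids=[#6:3@100 #4:4@99 #3:4@96] asks=[#8:2@103]

Answer: BIDS (highest first):
  #6: 3@100
  #4: 4@99
  #3: 4@96
ASKS (lowest first):
  #8: 2@103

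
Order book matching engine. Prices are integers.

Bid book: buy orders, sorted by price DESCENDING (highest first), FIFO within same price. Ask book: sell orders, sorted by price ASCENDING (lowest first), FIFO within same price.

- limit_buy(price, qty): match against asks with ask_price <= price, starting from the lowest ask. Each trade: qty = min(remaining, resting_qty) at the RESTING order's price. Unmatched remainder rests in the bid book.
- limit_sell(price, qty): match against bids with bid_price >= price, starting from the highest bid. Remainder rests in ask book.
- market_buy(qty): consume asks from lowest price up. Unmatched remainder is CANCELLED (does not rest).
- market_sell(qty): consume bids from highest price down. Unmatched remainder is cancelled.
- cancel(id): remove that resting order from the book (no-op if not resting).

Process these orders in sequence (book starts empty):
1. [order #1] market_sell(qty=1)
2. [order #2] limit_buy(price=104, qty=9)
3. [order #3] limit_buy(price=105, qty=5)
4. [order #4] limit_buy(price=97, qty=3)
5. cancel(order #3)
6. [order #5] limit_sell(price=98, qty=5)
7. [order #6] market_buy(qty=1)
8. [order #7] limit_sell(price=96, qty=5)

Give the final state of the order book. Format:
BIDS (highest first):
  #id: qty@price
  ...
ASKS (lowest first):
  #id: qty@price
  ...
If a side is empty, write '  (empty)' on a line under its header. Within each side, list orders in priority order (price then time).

After op 1 [order #1] market_sell(qty=1): fills=none; bids=[-] asks=[-]
After op 2 [order #2] limit_buy(price=104, qty=9): fills=none; bids=[#2:9@104] asks=[-]
After op 3 [order #3] limit_buy(price=105, qty=5): fills=none; bids=[#3:5@105 #2:9@104] asks=[-]
After op 4 [order #4] limit_buy(price=97, qty=3): fills=none; bids=[#3:5@105 #2:9@104 #4:3@97] asks=[-]
After op 5 cancel(order #3): fills=none; bids=[#2:9@104 #4:3@97] asks=[-]
After op 6 [order #5] limit_sell(price=98, qty=5): fills=#2x#5:5@104; bids=[#2:4@104 #4:3@97] asks=[-]
After op 7 [order #6] market_buy(qty=1): fills=none; bids=[#2:4@104 #4:3@97] asks=[-]
After op 8 [order #7] limit_sell(price=96, qty=5): fills=#2x#7:4@104 #4x#7:1@97; bids=[#4:2@97] asks=[-]

Answer: BIDS (highest first):
  #4: 2@97
ASKS (lowest first):
  (empty)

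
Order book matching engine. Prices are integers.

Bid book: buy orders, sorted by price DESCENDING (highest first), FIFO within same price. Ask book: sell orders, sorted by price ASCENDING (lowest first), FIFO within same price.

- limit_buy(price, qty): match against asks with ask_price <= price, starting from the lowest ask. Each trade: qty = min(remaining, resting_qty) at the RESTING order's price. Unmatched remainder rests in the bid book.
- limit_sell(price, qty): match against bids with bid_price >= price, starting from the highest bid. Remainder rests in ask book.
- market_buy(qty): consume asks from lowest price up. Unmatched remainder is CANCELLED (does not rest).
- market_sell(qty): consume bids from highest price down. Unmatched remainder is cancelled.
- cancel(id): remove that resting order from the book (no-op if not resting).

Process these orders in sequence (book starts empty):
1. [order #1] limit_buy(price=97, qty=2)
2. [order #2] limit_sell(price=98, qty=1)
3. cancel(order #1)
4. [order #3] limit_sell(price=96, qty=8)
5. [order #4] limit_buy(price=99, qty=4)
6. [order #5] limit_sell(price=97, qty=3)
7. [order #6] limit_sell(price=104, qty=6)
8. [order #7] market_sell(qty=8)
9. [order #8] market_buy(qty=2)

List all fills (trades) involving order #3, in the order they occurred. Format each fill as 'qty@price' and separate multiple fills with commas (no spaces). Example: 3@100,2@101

Answer: 4@96,2@96

Derivation:
After op 1 [order #1] limit_buy(price=97, qty=2): fills=none; bids=[#1:2@97] asks=[-]
After op 2 [order #2] limit_sell(price=98, qty=1): fills=none; bids=[#1:2@97] asks=[#2:1@98]
After op 3 cancel(order #1): fills=none; bids=[-] asks=[#2:1@98]
After op 4 [order #3] limit_sell(price=96, qty=8): fills=none; bids=[-] asks=[#3:8@96 #2:1@98]
After op 5 [order #4] limit_buy(price=99, qty=4): fills=#4x#3:4@96; bids=[-] asks=[#3:4@96 #2:1@98]
After op 6 [order #5] limit_sell(price=97, qty=3): fills=none; bids=[-] asks=[#3:4@96 #5:3@97 #2:1@98]
After op 7 [order #6] limit_sell(price=104, qty=6): fills=none; bids=[-] asks=[#3:4@96 #5:3@97 #2:1@98 #6:6@104]
After op 8 [order #7] market_sell(qty=8): fills=none; bids=[-] asks=[#3:4@96 #5:3@97 #2:1@98 #6:6@104]
After op 9 [order #8] market_buy(qty=2): fills=#8x#3:2@96; bids=[-] asks=[#3:2@96 #5:3@97 #2:1@98 #6:6@104]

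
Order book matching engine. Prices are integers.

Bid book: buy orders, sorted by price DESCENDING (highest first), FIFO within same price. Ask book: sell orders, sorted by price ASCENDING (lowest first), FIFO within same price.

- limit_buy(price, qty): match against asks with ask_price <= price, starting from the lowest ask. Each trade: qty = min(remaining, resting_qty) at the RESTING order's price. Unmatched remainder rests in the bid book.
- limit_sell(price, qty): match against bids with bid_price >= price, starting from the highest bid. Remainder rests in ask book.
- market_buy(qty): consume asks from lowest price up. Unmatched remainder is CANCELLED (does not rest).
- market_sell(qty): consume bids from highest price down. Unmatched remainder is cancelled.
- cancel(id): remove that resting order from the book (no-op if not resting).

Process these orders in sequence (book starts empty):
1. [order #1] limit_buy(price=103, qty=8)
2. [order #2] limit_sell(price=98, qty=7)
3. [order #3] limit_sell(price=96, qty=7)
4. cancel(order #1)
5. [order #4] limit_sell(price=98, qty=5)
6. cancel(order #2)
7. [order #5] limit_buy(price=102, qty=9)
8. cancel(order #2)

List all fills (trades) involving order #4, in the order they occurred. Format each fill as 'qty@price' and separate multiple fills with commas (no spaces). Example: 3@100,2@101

Answer: 3@98

Derivation:
After op 1 [order #1] limit_buy(price=103, qty=8): fills=none; bids=[#1:8@103] asks=[-]
After op 2 [order #2] limit_sell(price=98, qty=7): fills=#1x#2:7@103; bids=[#1:1@103] asks=[-]
After op 3 [order #3] limit_sell(price=96, qty=7): fills=#1x#3:1@103; bids=[-] asks=[#3:6@96]
After op 4 cancel(order #1): fills=none; bids=[-] asks=[#3:6@96]
After op 5 [order #4] limit_sell(price=98, qty=5): fills=none; bids=[-] asks=[#3:6@96 #4:5@98]
After op 6 cancel(order #2): fills=none; bids=[-] asks=[#3:6@96 #4:5@98]
After op 7 [order #5] limit_buy(price=102, qty=9): fills=#5x#3:6@96 #5x#4:3@98; bids=[-] asks=[#4:2@98]
After op 8 cancel(order #2): fills=none; bids=[-] asks=[#4:2@98]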